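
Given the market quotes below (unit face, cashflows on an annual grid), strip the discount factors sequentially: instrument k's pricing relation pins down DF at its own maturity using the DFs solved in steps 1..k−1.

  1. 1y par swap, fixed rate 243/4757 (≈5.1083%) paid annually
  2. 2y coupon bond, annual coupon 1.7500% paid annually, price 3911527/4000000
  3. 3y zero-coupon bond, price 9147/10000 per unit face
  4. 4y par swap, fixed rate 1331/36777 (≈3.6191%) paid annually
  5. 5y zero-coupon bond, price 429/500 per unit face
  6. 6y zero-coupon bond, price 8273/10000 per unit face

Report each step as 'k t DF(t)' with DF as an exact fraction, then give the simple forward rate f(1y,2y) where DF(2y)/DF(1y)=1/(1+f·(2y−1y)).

1 1 4757/5000
2 2 9447/10000
3 3 9147/10000
4 4 8669/10000
5 5 429/500
6 6 8273/10000
f(1y,2y) = ((4757/5000)/(9447/10000) − 1)/(1) = 1/141 ≈ 0.7092%

step 1 [1y] swap r/1=243/4757: DF=(1 − 243/4757·(0))/(1+243/4757) = 4757/5000 ≈ 0.951400
step 2 [2y] bond c/1=7/400: DF=(3911527/4000000 − 7/400·(0.951400))/(1+7/400) = 9447/10000 ≈ 0.944700
step 3 [3y] zero: DF = P = 9147/10000 ≈ 0.914700
step 4 [4y] swap r/1=1331/36777: DF=(1 − 1331/36777·(0.951400+0.944700+0.914700))/(1+1331/36777) = 8669/10000 ≈ 0.866900
step 5 [5y] zero: DF = P = 429/500 ≈ 0.858000
step 6 [6y] zero: DF = P = 8273/10000 ≈ 0.827300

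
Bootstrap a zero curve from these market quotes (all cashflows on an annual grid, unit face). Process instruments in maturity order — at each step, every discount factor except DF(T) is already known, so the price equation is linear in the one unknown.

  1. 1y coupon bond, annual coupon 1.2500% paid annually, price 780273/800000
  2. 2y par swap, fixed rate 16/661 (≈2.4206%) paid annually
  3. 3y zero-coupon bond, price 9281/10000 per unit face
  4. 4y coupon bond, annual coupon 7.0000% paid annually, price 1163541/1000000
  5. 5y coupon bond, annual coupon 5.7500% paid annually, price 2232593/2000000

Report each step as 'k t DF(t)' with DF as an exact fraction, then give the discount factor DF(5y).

1 1 9633/10000
2 2 596/625
3 3 9281/10000
4 4 9013/10000
5 5 8519/10000
DF(5y) = 8519/10000 ≈ 0.851900

step 1 [1y] bond c/1=1/80: DF=(780273/800000 − 1/80·(0))/(1+1/80) = 9633/10000 ≈ 0.963300
step 2 [2y] swap r/1=16/661: DF=(1 − 16/661·(0.963300))/(1+16/661) = 596/625 ≈ 0.953600
step 3 [3y] zero: DF = P = 9281/10000 ≈ 0.928100
step 4 [4y] bond c/1=7/100: DF=(1163541/1000000 − 7/100·(0.963300+0.953600+0.928100))/(1+7/100) = 9013/10000 ≈ 0.901300
step 5 [5y] bond c/1=23/400: DF=(2232593/2000000 − 23/400·(0.963300+0.953600+0.928100+0.901300))/(1+23/400) = 8519/10000 ≈ 0.851900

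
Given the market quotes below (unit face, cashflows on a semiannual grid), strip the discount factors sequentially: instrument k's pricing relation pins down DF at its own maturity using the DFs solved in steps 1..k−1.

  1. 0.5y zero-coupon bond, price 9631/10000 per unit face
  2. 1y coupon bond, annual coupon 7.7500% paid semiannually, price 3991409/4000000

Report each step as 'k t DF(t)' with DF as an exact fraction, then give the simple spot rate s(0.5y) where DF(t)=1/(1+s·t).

step 1 [0.5y] zero: DF = P = 9631/10000 ≈ 0.963100
step 2 [1y] bond c/2=31/800: DF=(3991409/4000000 − 31/800·(0.963100))/(1+31/800) = 9247/10000 ≈ 0.924700

1 1/2 9631/10000
2 1 9247/10000
s(0.5y) = (1/(9631/10000) − 1)/(1/2) = 738/9631 ≈ 7.6628%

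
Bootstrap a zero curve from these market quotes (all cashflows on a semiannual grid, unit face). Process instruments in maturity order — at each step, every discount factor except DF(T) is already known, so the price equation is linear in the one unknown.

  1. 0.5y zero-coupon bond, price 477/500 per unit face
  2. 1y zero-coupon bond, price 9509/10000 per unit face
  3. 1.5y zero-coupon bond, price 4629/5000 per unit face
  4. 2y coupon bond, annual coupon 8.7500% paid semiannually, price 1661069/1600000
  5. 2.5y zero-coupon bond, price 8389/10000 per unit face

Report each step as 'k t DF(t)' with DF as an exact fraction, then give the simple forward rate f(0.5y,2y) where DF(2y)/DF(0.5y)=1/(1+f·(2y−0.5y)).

1 1/2 477/500
2 1 9509/10000
3 3/2 4629/5000
4 2 219/250
5 5/2 8389/10000
f(0.5y,2y) = ((477/500)/(219/250) − 1)/(3/2) = 13/219 ≈ 5.9361%

step 1 [0.5y] zero: DF = P = 477/500 ≈ 0.954000
step 2 [1y] zero: DF = P = 9509/10000 ≈ 0.950900
step 3 [1.5y] zero: DF = P = 4629/5000 ≈ 0.925800
step 4 [2y] bond c/2=7/160: DF=(1661069/1600000 − 7/160·(0.954000+0.950900+0.925800))/(1+7/160) = 219/250 ≈ 0.876000
step 5 [2.5y] zero: DF = P = 8389/10000 ≈ 0.838900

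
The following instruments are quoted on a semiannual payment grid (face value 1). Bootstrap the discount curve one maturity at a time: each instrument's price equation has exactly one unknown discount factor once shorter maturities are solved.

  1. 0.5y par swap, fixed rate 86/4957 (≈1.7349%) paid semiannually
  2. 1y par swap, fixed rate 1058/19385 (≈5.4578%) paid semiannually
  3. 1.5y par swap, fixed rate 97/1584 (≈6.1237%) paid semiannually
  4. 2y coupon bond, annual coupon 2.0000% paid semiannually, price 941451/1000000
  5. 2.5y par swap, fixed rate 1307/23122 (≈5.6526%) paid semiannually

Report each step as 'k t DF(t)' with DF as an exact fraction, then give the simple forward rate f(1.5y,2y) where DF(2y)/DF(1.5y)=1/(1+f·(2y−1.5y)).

1 1/2 4957/5000
2 1 9471/10000
3 3/2 9127/10000
4 2 9039/10000
5 5/2 8693/10000
f(1.5y,2y) = ((9127/10000)/(9039/10000) − 1)/(1/2) = 176/9039 ≈ 1.9471%

step 1 [0.5y] swap r/2=43/4957: DF=(1 − 43/4957·(0))/(1+43/4957) = 4957/5000 ≈ 0.991400
step 2 [1y] swap r/2=529/19385: DF=(1 − 529/19385·(0.991400))/(1+529/19385) = 9471/10000 ≈ 0.947100
step 3 [1.5y] swap r/2=97/3168: DF=(1 − 97/3168·(0.991400+0.947100))/(1+97/3168) = 9127/10000 ≈ 0.912700
step 4 [2y] bond c/2=1/100: DF=(941451/1000000 − 1/100·(0.991400+0.947100+0.912700))/(1+1/100) = 9039/10000 ≈ 0.903900
step 5 [2.5y] swap r/2=1307/46244: DF=(1 − 1307/46244·(0.991400+0.947100+0.912700+0.903900))/(1+1307/46244) = 8693/10000 ≈ 0.869300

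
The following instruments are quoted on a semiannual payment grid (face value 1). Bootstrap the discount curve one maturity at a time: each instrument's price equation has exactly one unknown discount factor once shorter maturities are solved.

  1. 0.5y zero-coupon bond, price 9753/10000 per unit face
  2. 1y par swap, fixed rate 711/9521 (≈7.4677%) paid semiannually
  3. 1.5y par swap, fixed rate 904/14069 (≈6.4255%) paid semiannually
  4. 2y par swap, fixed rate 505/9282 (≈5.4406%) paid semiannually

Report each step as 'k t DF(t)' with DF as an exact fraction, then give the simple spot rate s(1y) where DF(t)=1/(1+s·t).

1 1/2 9753/10000
2 1 9289/10000
3 3/2 1137/1250
4 2 899/1000
s(1y) = (1/(9289/10000) − 1)/(1) = 711/9289 ≈ 7.6542%

step 1 [0.5y] zero: DF = P = 9753/10000 ≈ 0.975300
step 2 [1y] swap r/2=711/19042: DF=(1 − 711/19042·(0.975300))/(1+711/19042) = 9289/10000 ≈ 0.928900
step 3 [1.5y] swap r/2=452/14069: DF=(1 − 452/14069·(0.975300+0.928900))/(1+452/14069) = 1137/1250 ≈ 0.909600
step 4 [2y] swap r/2=505/18564: DF=(1 − 505/18564·(0.975300+0.928900+0.909600))/(1+505/18564) = 899/1000 ≈ 0.899000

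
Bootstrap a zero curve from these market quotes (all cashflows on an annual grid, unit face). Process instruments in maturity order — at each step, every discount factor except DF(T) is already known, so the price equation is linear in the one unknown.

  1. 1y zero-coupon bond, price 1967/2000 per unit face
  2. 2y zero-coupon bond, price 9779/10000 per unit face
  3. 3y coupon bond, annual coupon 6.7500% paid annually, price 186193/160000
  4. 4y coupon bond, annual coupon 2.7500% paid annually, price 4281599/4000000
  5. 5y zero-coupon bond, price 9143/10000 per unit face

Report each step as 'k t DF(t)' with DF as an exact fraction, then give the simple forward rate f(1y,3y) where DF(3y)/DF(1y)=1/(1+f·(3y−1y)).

1 1 1967/2000
2 2 9779/10000
3 3 9661/10000
4 4 4817/5000
5 5 9143/10000
f(1y,3y) = ((1967/2000)/(9661/10000) − 1)/(2) = 87/9661 ≈ 0.9005%

step 1 [1y] zero: DF = P = 1967/2000 ≈ 0.983500
step 2 [2y] zero: DF = P = 9779/10000 ≈ 0.977900
step 3 [3y] bond c/1=27/400: DF=(186193/160000 − 27/400·(0.983500+0.977900))/(1+27/400) = 9661/10000 ≈ 0.966100
step 4 [4y] bond c/1=11/400: DF=(4281599/4000000 − 11/400·(0.983500+0.977900+0.966100))/(1+11/400) = 4817/5000 ≈ 0.963400
step 5 [5y] zero: DF = P = 9143/10000 ≈ 0.914300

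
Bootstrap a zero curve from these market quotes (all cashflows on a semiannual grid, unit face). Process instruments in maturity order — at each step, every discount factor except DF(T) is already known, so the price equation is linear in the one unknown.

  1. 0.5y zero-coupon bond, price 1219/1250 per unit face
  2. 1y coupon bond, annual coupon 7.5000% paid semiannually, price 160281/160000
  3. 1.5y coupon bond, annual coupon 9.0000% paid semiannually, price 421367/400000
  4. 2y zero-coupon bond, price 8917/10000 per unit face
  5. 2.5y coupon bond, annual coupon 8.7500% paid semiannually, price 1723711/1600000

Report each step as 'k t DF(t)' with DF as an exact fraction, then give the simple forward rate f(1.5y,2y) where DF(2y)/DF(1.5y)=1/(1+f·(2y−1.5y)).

1 1/2 1219/1250
2 1 9303/10000
3 3/2 463/500
4 2 8917/10000
5 5/2 8761/10000
f(1.5y,2y) = ((463/500)/(8917/10000) − 1)/(1/2) = 686/8917 ≈ 7.6932%

step 1 [0.5y] zero: DF = P = 1219/1250 ≈ 0.975200
step 2 [1y] bond c/2=3/80: DF=(160281/160000 − 3/80·(0.975200))/(1+3/80) = 9303/10000 ≈ 0.930300
step 3 [1.5y] bond c/2=9/200: DF=(421367/400000 − 9/200·(0.975200+0.930300))/(1+9/200) = 463/500 ≈ 0.926000
step 4 [2y] zero: DF = P = 8917/10000 ≈ 0.891700
step 5 [2.5y] bond c/2=7/160: DF=(1723711/1600000 − 7/160·(0.975200+0.930300+0.926000+0.891700))/(1+7/160) = 8761/10000 ≈ 0.876100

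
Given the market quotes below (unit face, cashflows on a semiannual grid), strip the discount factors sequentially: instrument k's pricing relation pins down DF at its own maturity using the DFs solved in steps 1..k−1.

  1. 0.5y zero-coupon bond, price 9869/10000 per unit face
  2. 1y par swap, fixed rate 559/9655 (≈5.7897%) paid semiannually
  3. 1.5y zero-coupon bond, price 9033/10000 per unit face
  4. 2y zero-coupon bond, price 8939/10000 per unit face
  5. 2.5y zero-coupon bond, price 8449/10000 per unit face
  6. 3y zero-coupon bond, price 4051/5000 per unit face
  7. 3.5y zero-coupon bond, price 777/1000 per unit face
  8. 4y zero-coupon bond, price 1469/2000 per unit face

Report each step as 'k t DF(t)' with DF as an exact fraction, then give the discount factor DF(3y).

step 1 [0.5y] zero: DF = P = 9869/10000 ≈ 0.986900
step 2 [1y] swap r/2=559/19310: DF=(1 − 559/19310·(0.986900))/(1+559/19310) = 9441/10000 ≈ 0.944100
step 3 [1.5y] zero: DF = P = 9033/10000 ≈ 0.903300
step 4 [2y] zero: DF = P = 8939/10000 ≈ 0.893900
step 5 [2.5y] zero: DF = P = 8449/10000 ≈ 0.844900
step 6 [3y] zero: DF = P = 4051/5000 ≈ 0.810200
step 7 [3.5y] zero: DF = P = 777/1000 ≈ 0.777000
step 8 [4y] zero: DF = P = 1469/2000 ≈ 0.734500

1 1/2 9869/10000
2 1 9441/10000
3 3/2 9033/10000
4 2 8939/10000
5 5/2 8449/10000
6 3 4051/5000
7 7/2 777/1000
8 4 1469/2000
DF(3y) = 4051/5000 ≈ 0.810200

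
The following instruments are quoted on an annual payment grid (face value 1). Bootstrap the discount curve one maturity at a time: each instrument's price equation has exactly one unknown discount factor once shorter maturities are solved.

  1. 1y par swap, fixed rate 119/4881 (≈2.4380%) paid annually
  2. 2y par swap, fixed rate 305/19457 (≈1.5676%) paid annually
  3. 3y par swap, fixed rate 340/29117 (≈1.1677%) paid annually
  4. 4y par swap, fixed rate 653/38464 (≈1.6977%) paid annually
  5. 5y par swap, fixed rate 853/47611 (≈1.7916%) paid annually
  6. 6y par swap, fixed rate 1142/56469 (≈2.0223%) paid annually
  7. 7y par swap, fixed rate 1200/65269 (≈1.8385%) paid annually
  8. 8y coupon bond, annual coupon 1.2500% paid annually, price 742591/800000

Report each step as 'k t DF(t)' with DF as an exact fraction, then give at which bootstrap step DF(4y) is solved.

1 1 4881/5000
2 2 1939/2000
3 3 483/500
4 4 9347/10000
5 5 9147/10000
6 6 4429/5000
7 7 22/25
8 8 4181/5000
DF(4y) is solved at step 4

step 1 [1y] swap r/1=119/4881: DF=(1 − 119/4881·(0))/(1+119/4881) = 4881/5000 ≈ 0.976200
step 2 [2y] swap r/1=305/19457: DF=(1 − 305/19457·(0.976200))/(1+305/19457) = 1939/2000 ≈ 0.969500
step 3 [3y] swap r/1=340/29117: DF=(1 − 340/29117·(0.976200+0.969500))/(1+340/29117) = 483/500 ≈ 0.966000
step 4 [4y] swap r/1=653/38464: DF=(1 − 653/38464·(0.976200+0.969500+0.966000))/(1+653/38464) = 9347/10000 ≈ 0.934700
step 5 [5y] swap r/1=853/47611: DF=(1 − 853/47611·(0.976200+0.969500+0.966000+0.934700))/(1+853/47611) = 9147/10000 ≈ 0.914700
step 6 [6y] swap r/1=1142/56469: DF=(1 − 1142/56469·(0.976200+0.969500+0.966000+0.934700+0.914700))/(1+1142/56469) = 4429/5000 ≈ 0.885800
step 7 [7y] swap r/1=1200/65269: DF=(1 − 1200/65269·(0.976200+0.969500+0.966000+0.934700+0.914700+0.885800))/(1+1200/65269) = 22/25 ≈ 0.880000
step 8 [8y] bond c/1=1/80: DF=(742591/800000 − 1/80·(0.976200+0.969500+0.966000+0.934700+0.914700+0.885800+0.880000))/(1+1/80) = 4181/5000 ≈ 0.836200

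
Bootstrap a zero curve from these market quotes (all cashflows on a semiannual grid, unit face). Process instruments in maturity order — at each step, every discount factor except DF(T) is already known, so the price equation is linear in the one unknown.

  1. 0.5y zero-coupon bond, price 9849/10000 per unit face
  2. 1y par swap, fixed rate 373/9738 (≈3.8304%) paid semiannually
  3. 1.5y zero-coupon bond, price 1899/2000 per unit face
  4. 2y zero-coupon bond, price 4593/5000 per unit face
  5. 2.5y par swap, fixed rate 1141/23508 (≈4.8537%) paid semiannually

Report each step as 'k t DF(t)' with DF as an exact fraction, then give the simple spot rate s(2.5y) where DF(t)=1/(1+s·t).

step 1 [0.5y] zero: DF = P = 9849/10000 ≈ 0.984900
step 2 [1y] swap r/2=373/19476: DF=(1 − 373/19476·(0.984900))/(1+373/19476) = 9627/10000 ≈ 0.962700
step 3 [1.5y] zero: DF = P = 1899/2000 ≈ 0.949500
step 4 [2y] zero: DF = P = 4593/5000 ≈ 0.918600
step 5 [2.5y] swap r/2=1141/47016: DF=(1 − 1141/47016·(0.984900+0.962700+0.949500+0.918600))/(1+1141/47016) = 8859/10000 ≈ 0.885900

1 1/2 9849/10000
2 1 9627/10000
3 3/2 1899/2000
4 2 4593/5000
5 5/2 8859/10000
s(2.5y) = (1/(8859/10000) − 1)/(5/2) = 2282/44295 ≈ 5.1518%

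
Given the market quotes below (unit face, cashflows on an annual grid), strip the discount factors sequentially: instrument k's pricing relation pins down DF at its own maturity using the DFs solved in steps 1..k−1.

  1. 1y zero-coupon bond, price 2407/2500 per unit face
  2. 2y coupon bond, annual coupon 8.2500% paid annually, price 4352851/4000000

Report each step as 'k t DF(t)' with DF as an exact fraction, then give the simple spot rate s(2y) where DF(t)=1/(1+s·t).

step 1 [1y] zero: DF = P = 2407/2500 ≈ 0.962800
step 2 [2y] bond c/1=33/400: DF=(4352851/4000000 − 33/400·(0.962800))/(1+33/400) = 9319/10000 ≈ 0.931900

1 1 2407/2500
2 2 9319/10000
s(2y) = (1/(9319/10000) − 1)/(2) = 681/18638 ≈ 3.6538%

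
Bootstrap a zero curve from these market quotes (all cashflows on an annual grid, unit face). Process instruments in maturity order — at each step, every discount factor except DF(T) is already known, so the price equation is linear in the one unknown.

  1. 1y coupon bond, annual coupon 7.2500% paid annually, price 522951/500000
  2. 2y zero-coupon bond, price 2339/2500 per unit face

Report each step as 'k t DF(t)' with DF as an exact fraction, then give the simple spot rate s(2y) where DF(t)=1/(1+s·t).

step 1 [1y] bond c/1=29/400: DF=(522951/500000 − 29/400·(0))/(1+29/400) = 1219/1250 ≈ 0.975200
step 2 [2y] zero: DF = P = 2339/2500 ≈ 0.935600

1 1 1219/1250
2 2 2339/2500
s(2y) = (1/(2339/2500) − 1)/(2) = 161/4678 ≈ 3.4416%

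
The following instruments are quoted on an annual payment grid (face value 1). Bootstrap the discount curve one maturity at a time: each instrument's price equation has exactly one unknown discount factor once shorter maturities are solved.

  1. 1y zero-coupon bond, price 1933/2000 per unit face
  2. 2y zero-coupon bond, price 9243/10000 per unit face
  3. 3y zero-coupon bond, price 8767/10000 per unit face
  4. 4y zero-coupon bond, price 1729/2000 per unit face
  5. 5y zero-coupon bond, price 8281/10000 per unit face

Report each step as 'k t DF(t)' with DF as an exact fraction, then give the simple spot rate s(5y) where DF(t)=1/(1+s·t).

1 1 1933/2000
2 2 9243/10000
3 3 8767/10000
4 4 1729/2000
5 5 8281/10000
s(5y) = (1/(8281/10000) − 1)/(5) = 1719/41405 ≈ 4.1517%

step 1 [1y] zero: DF = P = 1933/2000 ≈ 0.966500
step 2 [2y] zero: DF = P = 9243/10000 ≈ 0.924300
step 3 [3y] zero: DF = P = 8767/10000 ≈ 0.876700
step 4 [4y] zero: DF = P = 1729/2000 ≈ 0.864500
step 5 [5y] zero: DF = P = 8281/10000 ≈ 0.828100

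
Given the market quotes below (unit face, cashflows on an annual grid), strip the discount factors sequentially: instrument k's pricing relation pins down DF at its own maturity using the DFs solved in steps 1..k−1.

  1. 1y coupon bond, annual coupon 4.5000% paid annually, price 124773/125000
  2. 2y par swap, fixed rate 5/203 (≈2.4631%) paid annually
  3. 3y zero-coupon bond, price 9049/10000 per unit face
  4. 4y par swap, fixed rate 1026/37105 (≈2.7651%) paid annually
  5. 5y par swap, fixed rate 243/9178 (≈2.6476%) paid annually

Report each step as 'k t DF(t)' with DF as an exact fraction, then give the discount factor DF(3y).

step 1 [1y] bond c/1=9/200: DF=(124773/125000 − 9/200·(0))/(1+9/200) = 597/625 ≈ 0.955200
step 2 [2y] swap r/1=5/203: DF=(1 − 5/203·(0.955200))/(1+5/203) = 953/1000 ≈ 0.953000
step 3 [3y] zero: DF = P = 9049/10000 ≈ 0.904900
step 4 [4y] swap r/1=1026/37105: DF=(1 − 1026/37105·(0.955200+0.953000+0.904900))/(1+1026/37105) = 4487/5000 ≈ 0.897400
step 5 [5y] swap r/1=243/9178: DF=(1 − 243/9178·(0.955200+0.953000+0.904900+0.897400))/(1+243/9178) = 1757/2000 ≈ 0.878500

1 1 597/625
2 2 953/1000
3 3 9049/10000
4 4 4487/5000
5 5 1757/2000
DF(3y) = 9049/10000 ≈ 0.904900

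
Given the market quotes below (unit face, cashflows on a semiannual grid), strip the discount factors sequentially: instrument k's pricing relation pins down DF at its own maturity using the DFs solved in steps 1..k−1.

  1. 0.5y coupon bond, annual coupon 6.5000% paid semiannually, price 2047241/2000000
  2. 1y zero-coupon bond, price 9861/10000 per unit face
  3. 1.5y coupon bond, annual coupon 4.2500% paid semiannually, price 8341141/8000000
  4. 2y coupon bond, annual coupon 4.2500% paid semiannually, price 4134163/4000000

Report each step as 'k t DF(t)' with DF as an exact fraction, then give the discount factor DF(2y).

step 1 [0.5y] bond c/2=13/400: DF=(2047241/2000000 − 13/400·(0))/(1+13/400) = 4957/5000 ≈ 0.991400
step 2 [1y] zero: DF = P = 9861/10000 ≈ 0.986100
step 3 [1.5y] bond c/2=17/800: DF=(8341141/8000000 − 17/800·(0.991400+0.986100))/(1+17/800) = 4899/5000 ≈ 0.979800
step 4 [2y] bond c/2=17/800: DF=(4134163/4000000 − 17/800·(0.991400+0.986100+0.979800))/(1+17/800) = 1901/2000 ≈ 0.950500

1 1/2 4957/5000
2 1 9861/10000
3 3/2 4899/5000
4 2 1901/2000
DF(2y) = 1901/2000 ≈ 0.950500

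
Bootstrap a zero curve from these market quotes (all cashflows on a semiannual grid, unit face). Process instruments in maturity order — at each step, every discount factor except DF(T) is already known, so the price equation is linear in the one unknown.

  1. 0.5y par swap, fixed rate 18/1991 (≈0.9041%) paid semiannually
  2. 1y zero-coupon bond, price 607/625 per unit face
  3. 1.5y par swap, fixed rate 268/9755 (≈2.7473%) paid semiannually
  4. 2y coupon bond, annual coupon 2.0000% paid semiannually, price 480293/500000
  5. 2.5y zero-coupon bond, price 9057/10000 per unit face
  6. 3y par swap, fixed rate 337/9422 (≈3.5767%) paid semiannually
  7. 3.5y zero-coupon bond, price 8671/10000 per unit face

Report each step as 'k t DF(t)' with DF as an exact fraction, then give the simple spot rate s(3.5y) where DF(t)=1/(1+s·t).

step 1 [0.5y] swap r/2=9/1991: DF=(1 − 9/1991·(0))/(1+9/1991) = 1991/2000 ≈ 0.995500
step 2 [1y] zero: DF = P = 607/625 ≈ 0.971200
step 3 [1.5y] swap r/2=134/9755: DF=(1 − 134/9755·(0.995500+0.971200))/(1+134/9755) = 4799/5000 ≈ 0.959800
step 4 [2y] bond c/2=1/100: DF=(480293/500000 − 1/100·(0.995500+0.971200+0.959800))/(1+1/100) = 9221/10000 ≈ 0.922100
step 5 [2.5y] zero: DF = P = 9057/10000 ≈ 0.905700
step 6 [3y] swap r/2=337/18844: DF=(1 − 337/18844·(0.995500+0.971200+0.959800+0.922100+0.905700))/(1+337/18844) = 8989/10000 ≈ 0.898900
step 7 [3.5y] zero: DF = P = 8671/10000 ≈ 0.867100

1 1/2 1991/2000
2 1 607/625
3 3/2 4799/5000
4 2 9221/10000
5 5/2 9057/10000
6 3 8989/10000
7 7/2 8671/10000
s(3.5y) = (1/(8671/10000) − 1)/(7/2) = 2658/60697 ≈ 4.3791%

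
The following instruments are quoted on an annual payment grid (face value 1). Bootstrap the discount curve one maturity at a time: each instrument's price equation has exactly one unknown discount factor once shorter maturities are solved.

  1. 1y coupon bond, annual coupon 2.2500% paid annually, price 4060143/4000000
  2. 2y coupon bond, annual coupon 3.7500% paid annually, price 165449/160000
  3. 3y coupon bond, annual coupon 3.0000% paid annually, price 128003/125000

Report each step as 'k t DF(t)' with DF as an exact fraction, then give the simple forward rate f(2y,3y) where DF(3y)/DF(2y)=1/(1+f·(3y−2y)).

step 1 [1y] bond c/1=9/400: DF=(4060143/4000000 − 9/400·(0))/(1+9/400) = 9927/10000 ≈ 0.992700
step 2 [2y] bond c/1=3/80: DF=(165449/160000 − 3/80·(0.992700))/(1+3/80) = 1201/1250 ≈ 0.960800
step 3 [3y] bond c/1=3/100: DF=(128003/125000 − 3/100·(0.992700+0.960800))/(1+3/100) = 9373/10000 ≈ 0.937300

1 1 9927/10000
2 2 1201/1250
3 3 9373/10000
f(2y,3y) = ((1201/1250)/(9373/10000) − 1)/(1) = 235/9373 ≈ 2.5072%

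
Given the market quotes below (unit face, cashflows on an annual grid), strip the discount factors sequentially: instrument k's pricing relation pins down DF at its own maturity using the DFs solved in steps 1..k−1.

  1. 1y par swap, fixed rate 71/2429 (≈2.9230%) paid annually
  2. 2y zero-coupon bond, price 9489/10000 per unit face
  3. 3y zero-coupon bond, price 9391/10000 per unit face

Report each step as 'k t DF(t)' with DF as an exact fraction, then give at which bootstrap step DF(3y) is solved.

1 1 2429/2500
2 2 9489/10000
3 3 9391/10000
DF(3y) is solved at step 3

step 1 [1y] swap r/1=71/2429: DF=(1 − 71/2429·(0))/(1+71/2429) = 2429/2500 ≈ 0.971600
step 2 [2y] zero: DF = P = 9489/10000 ≈ 0.948900
step 3 [3y] zero: DF = P = 9391/10000 ≈ 0.939100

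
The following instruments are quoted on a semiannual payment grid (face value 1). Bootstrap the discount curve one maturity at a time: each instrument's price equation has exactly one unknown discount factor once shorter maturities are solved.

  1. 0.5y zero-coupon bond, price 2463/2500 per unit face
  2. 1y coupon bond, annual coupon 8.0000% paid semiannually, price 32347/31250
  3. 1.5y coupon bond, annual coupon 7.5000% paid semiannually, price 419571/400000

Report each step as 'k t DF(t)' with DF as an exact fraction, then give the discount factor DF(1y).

step 1 [0.5y] zero: DF = P = 2463/2500 ≈ 0.985200
step 2 [1y] bond c/2=1/25: DF=(32347/31250 − 1/25·(0.985200))/(1+1/25) = 4787/5000 ≈ 0.957400
step 3 [1.5y] bond c/2=3/80: DF=(419571/400000 − 3/80·(0.985200+0.957400))/(1+3/80) = 588/625 ≈ 0.940800

1 1/2 2463/2500
2 1 4787/5000
3 3/2 588/625
DF(1y) = 4787/5000 ≈ 0.957400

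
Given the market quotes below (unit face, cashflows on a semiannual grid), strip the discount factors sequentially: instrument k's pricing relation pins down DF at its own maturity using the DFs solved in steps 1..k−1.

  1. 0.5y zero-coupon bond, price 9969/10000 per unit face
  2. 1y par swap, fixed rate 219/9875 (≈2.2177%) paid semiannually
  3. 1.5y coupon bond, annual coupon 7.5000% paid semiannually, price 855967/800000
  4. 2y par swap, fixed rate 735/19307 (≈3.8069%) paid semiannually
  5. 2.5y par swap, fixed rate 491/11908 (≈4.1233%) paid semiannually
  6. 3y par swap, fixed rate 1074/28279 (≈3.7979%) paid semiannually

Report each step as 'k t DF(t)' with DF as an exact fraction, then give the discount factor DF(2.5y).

1 1/2 9969/10000
2 1 9781/10000
3 3/2 9599/10000
4 2 1853/2000
5 5/2 4509/5000
6 3 4463/5000
DF(2.5y) = 4509/5000 ≈ 0.901800

step 1 [0.5y] zero: DF = P = 9969/10000 ≈ 0.996900
step 2 [1y] swap r/2=219/19750: DF=(1 − 219/19750·(0.996900))/(1+219/19750) = 9781/10000 ≈ 0.978100
step 3 [1.5y] bond c/2=3/80: DF=(855967/800000 − 3/80·(0.996900+0.978100))/(1+3/80) = 9599/10000 ≈ 0.959900
step 4 [2y] swap r/2=735/38614: DF=(1 − 735/38614·(0.996900+0.978100+0.959900))/(1+735/38614) = 1853/2000 ≈ 0.926500
step 5 [2.5y] swap r/2=491/23816: DF=(1 − 491/23816·(0.996900+0.978100+0.959900+0.926500))/(1+491/23816) = 4509/5000 ≈ 0.901800
step 6 [3y] swap r/2=537/28279: DF=(1 − 537/28279·(0.996900+0.978100+0.959900+0.926500+0.901800))/(1+537/28279) = 4463/5000 ≈ 0.892600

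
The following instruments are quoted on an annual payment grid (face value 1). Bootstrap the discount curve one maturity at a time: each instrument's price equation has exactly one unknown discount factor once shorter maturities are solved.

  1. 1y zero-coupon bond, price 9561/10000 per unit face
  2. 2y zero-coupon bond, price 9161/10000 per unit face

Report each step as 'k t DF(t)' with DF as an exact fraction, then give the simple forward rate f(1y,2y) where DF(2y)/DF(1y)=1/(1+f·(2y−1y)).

step 1 [1y] zero: DF = P = 9561/10000 ≈ 0.956100
step 2 [2y] zero: DF = P = 9161/10000 ≈ 0.916100

1 1 9561/10000
2 2 9161/10000
f(1y,2y) = ((9561/10000)/(9161/10000) − 1)/(1) = 400/9161 ≈ 4.3663%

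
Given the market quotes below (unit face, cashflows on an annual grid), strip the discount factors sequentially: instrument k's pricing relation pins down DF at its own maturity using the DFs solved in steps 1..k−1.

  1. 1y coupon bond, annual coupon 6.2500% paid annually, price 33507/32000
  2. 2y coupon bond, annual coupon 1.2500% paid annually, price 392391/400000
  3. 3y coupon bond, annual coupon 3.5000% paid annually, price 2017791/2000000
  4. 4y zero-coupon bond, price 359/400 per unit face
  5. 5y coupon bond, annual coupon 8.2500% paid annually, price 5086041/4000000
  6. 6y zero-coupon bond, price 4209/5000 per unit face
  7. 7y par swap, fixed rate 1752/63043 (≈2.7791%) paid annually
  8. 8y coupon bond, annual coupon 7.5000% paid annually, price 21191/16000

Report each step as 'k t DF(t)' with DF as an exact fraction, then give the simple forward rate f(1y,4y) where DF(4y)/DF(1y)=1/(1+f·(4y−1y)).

1 1 1971/2000
2 2 9567/10000
3 3 9091/10000
4 4 359/400
5 5 8889/10000
6 6 4209/5000
7 7 1031/1250
8 8 3961/5000
f(1y,4y) = ((1971/2000)/(359/400) − 1)/(3) = 176/5385 ≈ 3.2683%

step 1 [1y] bond c/1=1/16: DF=(33507/32000 − 1/16·(0))/(1+1/16) = 1971/2000 ≈ 0.985500
step 2 [2y] bond c/1=1/80: DF=(392391/400000 − 1/80·(0.985500))/(1+1/80) = 9567/10000 ≈ 0.956700
step 3 [3y] bond c/1=7/200: DF=(2017791/2000000 − 7/200·(0.985500+0.956700))/(1+7/200) = 9091/10000 ≈ 0.909100
step 4 [4y] zero: DF = P = 359/400 ≈ 0.897500
step 5 [5y] bond c/1=33/400: DF=(5086041/4000000 − 33/400·(0.985500+0.956700+0.909100+0.897500))/(1+33/400) = 8889/10000 ≈ 0.888900
step 6 [6y] zero: DF = P = 4209/5000 ≈ 0.841800
step 7 [7y] swap r/1=1752/63043: DF=(1 − 1752/63043·(0.985500+0.956700+0.909100+0.897500+0.888900+0.841800))/(1+1752/63043) = 1031/1250 ≈ 0.824800
step 8 [8y] bond c/1=3/40: DF=(21191/16000 − 3/40·(0.985500+0.956700+0.909100+0.897500+0.888900+0.841800+0.824800))/(1+3/40) = 3961/5000 ≈ 0.792200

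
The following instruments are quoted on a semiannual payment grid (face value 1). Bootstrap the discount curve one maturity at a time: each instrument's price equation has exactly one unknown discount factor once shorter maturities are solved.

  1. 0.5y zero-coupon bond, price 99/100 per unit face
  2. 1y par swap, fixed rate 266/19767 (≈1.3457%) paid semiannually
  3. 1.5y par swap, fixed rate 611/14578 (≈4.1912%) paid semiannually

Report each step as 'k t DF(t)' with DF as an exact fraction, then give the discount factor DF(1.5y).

step 1 [0.5y] zero: DF = P = 99/100 ≈ 0.990000
step 2 [1y] swap r/2=133/19767: DF=(1 − 133/19767·(0.990000))/(1+133/19767) = 9867/10000 ≈ 0.986700
step 3 [1.5y] swap r/2=611/29156: DF=(1 − 611/29156·(0.990000+0.986700))/(1+611/29156) = 9389/10000 ≈ 0.938900

1 1/2 99/100
2 1 9867/10000
3 3/2 9389/10000
DF(1.5y) = 9389/10000 ≈ 0.938900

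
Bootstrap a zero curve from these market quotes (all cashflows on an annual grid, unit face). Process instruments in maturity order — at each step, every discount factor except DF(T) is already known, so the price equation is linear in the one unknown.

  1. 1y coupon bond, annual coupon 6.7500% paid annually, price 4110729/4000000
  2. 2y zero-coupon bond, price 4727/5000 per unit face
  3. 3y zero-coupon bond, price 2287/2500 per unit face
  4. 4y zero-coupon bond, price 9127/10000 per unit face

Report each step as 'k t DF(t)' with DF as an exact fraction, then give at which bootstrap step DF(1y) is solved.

step 1 [1y] bond c/1=27/400: DF=(4110729/4000000 − 27/400·(0))/(1+27/400) = 9627/10000 ≈ 0.962700
step 2 [2y] zero: DF = P = 4727/5000 ≈ 0.945400
step 3 [3y] zero: DF = P = 2287/2500 ≈ 0.914800
step 4 [4y] zero: DF = P = 9127/10000 ≈ 0.912700

1 1 9627/10000
2 2 4727/5000
3 3 2287/2500
4 4 9127/10000
DF(1y) is solved at step 1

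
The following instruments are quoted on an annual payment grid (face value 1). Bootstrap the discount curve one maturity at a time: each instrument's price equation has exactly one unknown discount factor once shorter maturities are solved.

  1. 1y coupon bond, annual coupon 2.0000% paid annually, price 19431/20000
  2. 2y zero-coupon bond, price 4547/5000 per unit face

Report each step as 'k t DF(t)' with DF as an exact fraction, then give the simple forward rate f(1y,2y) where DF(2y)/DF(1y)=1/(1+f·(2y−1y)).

step 1 [1y] bond c/1=1/50: DF=(19431/20000 − 1/50·(0))/(1+1/50) = 381/400 ≈ 0.952500
step 2 [2y] zero: DF = P = 4547/5000 ≈ 0.909400

1 1 381/400
2 2 4547/5000
f(1y,2y) = ((381/400)/(4547/5000) − 1)/(1) = 431/9094 ≈ 4.7394%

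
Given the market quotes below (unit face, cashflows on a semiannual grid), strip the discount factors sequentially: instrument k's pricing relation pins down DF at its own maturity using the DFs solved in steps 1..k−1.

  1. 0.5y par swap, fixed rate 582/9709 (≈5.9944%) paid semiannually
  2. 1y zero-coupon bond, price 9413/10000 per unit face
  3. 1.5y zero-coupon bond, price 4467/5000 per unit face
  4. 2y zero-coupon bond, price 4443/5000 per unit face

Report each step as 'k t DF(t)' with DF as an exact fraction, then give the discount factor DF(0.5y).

1 1/2 9709/10000
2 1 9413/10000
3 3/2 4467/5000
4 2 4443/5000
DF(0.5y) = 9709/10000 ≈ 0.970900

step 1 [0.5y] swap r/2=291/9709: DF=(1 − 291/9709·(0))/(1+291/9709) = 9709/10000 ≈ 0.970900
step 2 [1y] zero: DF = P = 9413/10000 ≈ 0.941300
step 3 [1.5y] zero: DF = P = 4467/5000 ≈ 0.893400
step 4 [2y] zero: DF = P = 4443/5000 ≈ 0.888600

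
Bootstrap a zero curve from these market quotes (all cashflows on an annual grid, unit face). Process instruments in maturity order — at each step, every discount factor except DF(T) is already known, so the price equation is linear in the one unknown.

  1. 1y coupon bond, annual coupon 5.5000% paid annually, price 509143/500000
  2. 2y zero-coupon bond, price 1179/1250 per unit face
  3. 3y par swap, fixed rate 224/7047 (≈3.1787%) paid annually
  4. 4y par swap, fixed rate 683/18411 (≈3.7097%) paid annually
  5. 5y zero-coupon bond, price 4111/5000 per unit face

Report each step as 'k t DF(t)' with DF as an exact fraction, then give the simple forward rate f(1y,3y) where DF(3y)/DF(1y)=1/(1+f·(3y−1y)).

1 1 2413/2500
2 2 1179/1250
3 3 569/625
4 4 4317/5000
5 5 4111/5000
f(1y,3y) = ((2413/2500)/(569/625) − 1)/(2) = 137/4552 ≈ 3.0097%

step 1 [1y] bond c/1=11/200: DF=(509143/500000 − 11/200·(0))/(1+11/200) = 2413/2500 ≈ 0.965200
step 2 [2y] zero: DF = P = 1179/1250 ≈ 0.943200
step 3 [3y] swap r/1=224/7047: DF=(1 − 224/7047·(0.965200+0.943200))/(1+224/7047) = 569/625 ≈ 0.910400
step 4 [4y] swap r/1=683/18411: DF=(1 − 683/18411·(0.965200+0.943200+0.910400))/(1+683/18411) = 4317/5000 ≈ 0.863400
step 5 [5y] zero: DF = P = 4111/5000 ≈ 0.822200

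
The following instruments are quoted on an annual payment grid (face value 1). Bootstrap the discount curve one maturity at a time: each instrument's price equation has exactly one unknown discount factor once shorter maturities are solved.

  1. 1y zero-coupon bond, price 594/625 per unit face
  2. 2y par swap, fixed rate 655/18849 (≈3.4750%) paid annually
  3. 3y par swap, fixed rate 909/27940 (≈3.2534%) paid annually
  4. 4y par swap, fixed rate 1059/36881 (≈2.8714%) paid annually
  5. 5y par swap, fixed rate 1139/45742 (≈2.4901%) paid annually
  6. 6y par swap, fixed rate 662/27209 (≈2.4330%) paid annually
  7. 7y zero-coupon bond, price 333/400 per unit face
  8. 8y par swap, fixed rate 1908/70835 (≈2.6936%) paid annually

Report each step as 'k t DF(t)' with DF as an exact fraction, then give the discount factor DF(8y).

step 1 [1y] zero: DF = P = 594/625 ≈ 0.950400
step 2 [2y] swap r/1=655/18849: DF=(1 − 655/18849·(0.950400))/(1+655/18849) = 1869/2000 ≈ 0.934500
step 3 [3y] swap r/1=909/27940: DF=(1 − 909/27940·(0.950400+0.934500))/(1+909/27940) = 9091/10000 ≈ 0.909100
step 4 [4y] swap r/1=1059/36881: DF=(1 − 1059/36881·(0.950400+0.934500+0.909100))/(1+1059/36881) = 8941/10000 ≈ 0.894100
step 5 [5y] swap r/1=1139/45742: DF=(1 − 1139/45742·(0.950400+0.934500+0.909100+0.894100))/(1+1139/45742) = 8861/10000 ≈ 0.886100
step 6 [6y] swap r/1=662/27209: DF=(1 − 662/27209·(0.950400+0.934500+0.909100+0.894100+0.886100))/(1+662/27209) = 2169/2500 ≈ 0.867600
step 7 [7y] zero: DF = P = 333/400 ≈ 0.832500
step 8 [8y] swap r/1=1908/70835: DF=(1 − 1908/70835·(0.950400+0.934500+0.909100+0.894100+0.886100+0.867600+0.832500))/(1+1908/70835) = 2023/2500 ≈ 0.809200

1 1 594/625
2 2 1869/2000
3 3 9091/10000
4 4 8941/10000
5 5 8861/10000
6 6 2169/2500
7 7 333/400
8 8 2023/2500
DF(8y) = 2023/2500 ≈ 0.809200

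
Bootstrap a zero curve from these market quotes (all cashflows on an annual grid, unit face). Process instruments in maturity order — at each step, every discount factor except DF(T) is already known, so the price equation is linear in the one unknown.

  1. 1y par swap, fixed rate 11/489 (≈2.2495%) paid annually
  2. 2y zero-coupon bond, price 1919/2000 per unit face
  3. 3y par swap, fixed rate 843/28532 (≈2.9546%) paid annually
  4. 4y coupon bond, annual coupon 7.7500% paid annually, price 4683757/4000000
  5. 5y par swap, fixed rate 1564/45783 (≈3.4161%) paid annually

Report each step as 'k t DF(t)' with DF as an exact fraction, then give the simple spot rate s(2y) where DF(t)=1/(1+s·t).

step 1 [1y] swap r/1=11/489: DF=(1 − 11/489·(0))/(1+11/489) = 489/500 ≈ 0.978000
step 2 [2y] zero: DF = P = 1919/2000 ≈ 0.959500
step 3 [3y] swap r/1=843/28532: DF=(1 − 843/28532·(0.978000+0.959500))/(1+843/28532) = 9157/10000 ≈ 0.915700
step 4 [4y] bond c/1=31/400: DF=(4683757/4000000 − 31/400·(0.978000+0.959500+0.915700))/(1+31/400) = 1763/2000 ≈ 0.881500
step 5 [5y] swap r/1=1564/45783: DF=(1 − 1564/45783·(0.978000+0.959500+0.915700+0.881500))/(1+1564/45783) = 2109/2500 ≈ 0.843600

1 1 489/500
2 2 1919/2000
3 3 9157/10000
4 4 1763/2000
5 5 2109/2500
s(2y) = (1/(1919/2000) − 1)/(2) = 81/3838 ≈ 2.1105%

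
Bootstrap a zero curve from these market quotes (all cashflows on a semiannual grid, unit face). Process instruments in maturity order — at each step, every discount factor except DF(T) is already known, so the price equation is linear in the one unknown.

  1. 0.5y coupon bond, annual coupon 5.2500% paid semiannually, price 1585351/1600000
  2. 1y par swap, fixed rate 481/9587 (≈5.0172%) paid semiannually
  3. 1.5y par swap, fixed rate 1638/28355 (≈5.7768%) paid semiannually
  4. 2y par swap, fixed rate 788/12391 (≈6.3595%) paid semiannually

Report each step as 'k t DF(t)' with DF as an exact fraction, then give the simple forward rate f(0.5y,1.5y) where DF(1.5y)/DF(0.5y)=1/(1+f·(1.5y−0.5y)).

step 1 [0.5y] bond c/2=21/800: DF=(1585351/1600000 − 21/800·(0))/(1+21/800) = 1931/2000 ≈ 0.965500
step 2 [1y] swap r/2=481/19174: DF=(1 − 481/19174·(0.965500))/(1+481/19174) = 9519/10000 ≈ 0.951900
step 3 [1.5y] swap r/2=819/28355: DF=(1 − 819/28355·(0.965500+0.951900))/(1+819/28355) = 9181/10000 ≈ 0.918100
step 4 [2y] swap r/2=394/12391: DF=(1 − 394/12391·(0.965500+0.951900+0.918100))/(1+394/12391) = 4409/5000 ≈ 0.881800

1 1/2 1931/2000
2 1 9519/10000
3 3/2 9181/10000
4 2 4409/5000
f(0.5y,1.5y) = ((1931/2000)/(9181/10000) − 1)/(1) = 474/9181 ≈ 5.1628%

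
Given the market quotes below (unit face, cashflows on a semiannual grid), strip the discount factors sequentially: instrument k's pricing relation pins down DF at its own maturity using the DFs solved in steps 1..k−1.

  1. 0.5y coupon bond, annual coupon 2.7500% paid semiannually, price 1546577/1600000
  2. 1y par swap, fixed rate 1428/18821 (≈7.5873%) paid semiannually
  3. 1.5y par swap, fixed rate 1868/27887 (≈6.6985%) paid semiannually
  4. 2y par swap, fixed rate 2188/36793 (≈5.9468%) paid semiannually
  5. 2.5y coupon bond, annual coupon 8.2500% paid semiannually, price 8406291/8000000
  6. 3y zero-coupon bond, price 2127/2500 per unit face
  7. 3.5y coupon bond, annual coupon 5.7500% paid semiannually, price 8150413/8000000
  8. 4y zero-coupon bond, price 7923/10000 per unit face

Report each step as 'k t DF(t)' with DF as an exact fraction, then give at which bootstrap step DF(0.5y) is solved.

1 1/2 1907/2000
2 1 4643/5000
3 3/2 4533/5000
4 2 4453/5000
5 5/2 4317/5000
6 3 2127/2500
7 7/2 2099/2500
8 4 7923/10000
DF(0.5y) is solved at step 1

step 1 [0.5y] bond c/2=11/800: DF=(1546577/1600000 − 11/800·(0))/(1+11/800) = 1907/2000 ≈ 0.953500
step 2 [1y] swap r/2=714/18821: DF=(1 − 714/18821·(0.953500))/(1+714/18821) = 4643/5000 ≈ 0.928600
step 3 [1.5y] swap r/2=934/27887: DF=(1 − 934/27887·(0.953500+0.928600))/(1+934/27887) = 4533/5000 ≈ 0.906600
step 4 [2y] swap r/2=1094/36793: DF=(1 − 1094/36793·(0.953500+0.928600+0.906600))/(1+1094/36793) = 4453/5000 ≈ 0.890600
step 5 [2.5y] bond c/2=33/800: DF=(8406291/8000000 − 33/800·(0.953500+0.928600+0.906600+0.890600))/(1+33/800) = 4317/5000 ≈ 0.863400
step 6 [3y] zero: DF = P = 2127/2500 ≈ 0.850800
step 7 [3.5y] bond c/2=23/800: DF=(8150413/8000000 − 23/800·(0.953500+0.928600+0.906600+0.890600+0.863400+0.850800))/(1+23/800) = 2099/2500 ≈ 0.839600
step 8 [4y] zero: DF = P = 7923/10000 ≈ 0.792300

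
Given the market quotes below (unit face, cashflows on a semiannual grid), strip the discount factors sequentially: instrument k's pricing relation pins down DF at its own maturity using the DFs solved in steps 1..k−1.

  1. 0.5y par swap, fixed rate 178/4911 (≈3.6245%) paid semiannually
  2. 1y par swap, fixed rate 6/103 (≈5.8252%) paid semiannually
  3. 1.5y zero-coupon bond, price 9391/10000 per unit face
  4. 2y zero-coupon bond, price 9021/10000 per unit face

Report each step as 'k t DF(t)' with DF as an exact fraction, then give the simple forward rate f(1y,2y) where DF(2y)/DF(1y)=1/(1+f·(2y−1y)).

step 1 [0.5y] swap r/2=89/4911: DF=(1 − 89/4911·(0))/(1+89/4911) = 4911/5000 ≈ 0.982200
step 2 [1y] swap r/2=3/103: DF=(1 − 3/103·(0.982200))/(1+3/103) = 9439/10000 ≈ 0.943900
step 3 [1.5y] zero: DF = P = 9391/10000 ≈ 0.939100
step 4 [2y] zero: DF = P = 9021/10000 ≈ 0.902100

1 1/2 4911/5000
2 1 9439/10000
3 3/2 9391/10000
4 2 9021/10000
f(1y,2y) = ((9439/10000)/(9021/10000) − 1)/(1) = 418/9021 ≈ 4.6336%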